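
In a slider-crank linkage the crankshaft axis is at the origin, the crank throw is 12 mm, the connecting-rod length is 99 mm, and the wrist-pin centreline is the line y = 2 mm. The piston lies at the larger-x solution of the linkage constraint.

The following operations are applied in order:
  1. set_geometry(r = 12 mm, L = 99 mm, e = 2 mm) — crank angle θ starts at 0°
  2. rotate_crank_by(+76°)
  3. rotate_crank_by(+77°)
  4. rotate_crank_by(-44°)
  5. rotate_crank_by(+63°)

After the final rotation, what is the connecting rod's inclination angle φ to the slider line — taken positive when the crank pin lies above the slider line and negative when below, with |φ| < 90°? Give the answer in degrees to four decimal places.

set_geometry: r = 12 mm, L = 99 mm, e = 2 mm; θ ← 0°
rotate_crank_by(+76°): θ ← 0° +76° = 76°
rotate_crank_by(+77°): θ ← 76° +77° = 153°
rotate_crank_by(-44°): θ ← 153° -44° = 109°
rotate_crank_by(+63°): θ ← 109° +63° = 172°
crank pin P = (r cos θ, r sin θ) = (-11.883217, 1.670077)
h = r sin θ − e = 1.670077 − 2 = -0.329923
sin φ = h / L = -0.329923 / 99 = -0.00333255
φ = arcsin(-0.00333255) = -0.190942°

-0.1909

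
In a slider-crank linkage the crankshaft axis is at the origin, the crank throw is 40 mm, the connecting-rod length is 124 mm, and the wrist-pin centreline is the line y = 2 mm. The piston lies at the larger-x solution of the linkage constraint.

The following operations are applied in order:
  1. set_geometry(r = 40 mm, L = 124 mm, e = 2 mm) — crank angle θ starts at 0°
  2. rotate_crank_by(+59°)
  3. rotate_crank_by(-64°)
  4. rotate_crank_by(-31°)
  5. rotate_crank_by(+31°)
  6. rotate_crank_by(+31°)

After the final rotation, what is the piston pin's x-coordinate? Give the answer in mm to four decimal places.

set_geometry: r = 40 mm, L = 124 mm, e = 2 mm; θ ← 0°
rotate_crank_by(+59°): θ ← 0° +59° = 59°
rotate_crank_by(-64°): θ ← 59° -64° = -5°
rotate_crank_by(-31°): θ ← -5° -31° = -36°
rotate_crank_by(+31°): θ ← -36° +31° = -5°
rotate_crank_by(+31°): θ ← -5° +31° = 26°
crank pin P = (r cos θ, r sin θ) = (35.951762, 17.534846)
h = r sin θ − e = 17.534846 − 2 = 15.534846
x = r cos θ + √(L² − h²) = 35.951762 + √(15376.0 − 241.3314) = 35.951762 + 123.023041 = 158.974803

158.9748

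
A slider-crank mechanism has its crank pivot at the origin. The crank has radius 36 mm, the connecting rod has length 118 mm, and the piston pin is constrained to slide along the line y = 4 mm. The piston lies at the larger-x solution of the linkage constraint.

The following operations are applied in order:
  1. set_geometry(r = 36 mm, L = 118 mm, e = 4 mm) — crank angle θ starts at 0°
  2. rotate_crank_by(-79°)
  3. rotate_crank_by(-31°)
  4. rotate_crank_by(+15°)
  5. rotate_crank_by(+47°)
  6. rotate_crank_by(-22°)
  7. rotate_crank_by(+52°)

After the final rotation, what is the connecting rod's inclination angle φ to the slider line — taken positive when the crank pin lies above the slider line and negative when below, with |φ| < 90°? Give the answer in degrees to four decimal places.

set_geometry: r = 36 mm, L = 118 mm, e = 4 mm; θ ← 0°
rotate_crank_by(-79°): θ ← 0° -79° = -79°
rotate_crank_by(-31°): θ ← -79° -31° = -110°
rotate_crank_by(+15°): θ ← -110° +15° = -95°
rotate_crank_by(+47°): θ ← -95° +47° = -48°
rotate_crank_by(-22°): θ ← -48° -22° = -70°
rotate_crank_by(+52°): θ ← -70° +52° = -18°
crank pin P = (r cos θ, r sin θ) = (34.238035, -11.124612)
h = r sin θ − e = -11.124612 − 4 = -15.124612
sin φ = h / L = -15.124612 / 118 = -0.12817468
φ = arcsin(-0.12817468) = -7.364127°

-7.3641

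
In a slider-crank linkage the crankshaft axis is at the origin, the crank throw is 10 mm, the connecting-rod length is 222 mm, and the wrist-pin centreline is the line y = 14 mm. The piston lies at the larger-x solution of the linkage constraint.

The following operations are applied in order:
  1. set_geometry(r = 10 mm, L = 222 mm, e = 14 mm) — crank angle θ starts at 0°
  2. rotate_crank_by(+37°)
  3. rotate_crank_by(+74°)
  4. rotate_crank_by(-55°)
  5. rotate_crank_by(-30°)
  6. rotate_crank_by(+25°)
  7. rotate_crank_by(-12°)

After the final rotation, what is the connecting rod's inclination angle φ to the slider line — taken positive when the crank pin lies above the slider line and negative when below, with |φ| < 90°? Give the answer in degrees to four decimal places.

set_geometry: r = 10 mm, L = 222 mm, e = 14 mm; θ ← 0°
rotate_crank_by(+37°): θ ← 0° +37° = 37°
rotate_crank_by(+74°): θ ← 37° +74° = 111°
rotate_crank_by(-55°): θ ← 111° -55° = 56°
rotate_crank_by(-30°): θ ← 56° -30° = 26°
rotate_crank_by(+25°): θ ← 26° +25° = 51°
rotate_crank_by(-12°): θ ← 51° -12° = 39°
crank pin P = (r cos θ, r sin θ) = (7.771460, 6.293204)
h = r sin θ − e = 6.293204 − 14 = -7.706796
sin φ = h / L = -7.706796 / 222 = -0.03471530
φ = arcsin(-0.03471530) = -1.989440°

-1.9894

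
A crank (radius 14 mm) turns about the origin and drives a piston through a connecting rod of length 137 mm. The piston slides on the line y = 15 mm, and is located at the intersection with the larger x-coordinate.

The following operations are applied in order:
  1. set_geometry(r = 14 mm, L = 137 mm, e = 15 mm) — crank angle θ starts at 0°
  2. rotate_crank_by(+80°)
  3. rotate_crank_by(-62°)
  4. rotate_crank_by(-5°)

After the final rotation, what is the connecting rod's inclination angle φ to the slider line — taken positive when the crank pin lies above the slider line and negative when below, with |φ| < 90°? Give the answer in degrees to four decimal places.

set_geometry: r = 14 mm, L = 137 mm, e = 15 mm; θ ← 0°
rotate_crank_by(+80°): θ ← 0° +80° = 80°
rotate_crank_by(-62°): θ ← 80° -62° = 18°
rotate_crank_by(-5°): θ ← 18° -5° = 13°
crank pin P = (r cos θ, r sin θ) = (13.641181, 3.149315)
h = r sin θ − e = 3.149315 − 15 = -11.850685
sin φ = h / L = -11.850685 / 137 = -0.08650135
φ = arcsin(-0.08650135) = -4.962364°

-4.9624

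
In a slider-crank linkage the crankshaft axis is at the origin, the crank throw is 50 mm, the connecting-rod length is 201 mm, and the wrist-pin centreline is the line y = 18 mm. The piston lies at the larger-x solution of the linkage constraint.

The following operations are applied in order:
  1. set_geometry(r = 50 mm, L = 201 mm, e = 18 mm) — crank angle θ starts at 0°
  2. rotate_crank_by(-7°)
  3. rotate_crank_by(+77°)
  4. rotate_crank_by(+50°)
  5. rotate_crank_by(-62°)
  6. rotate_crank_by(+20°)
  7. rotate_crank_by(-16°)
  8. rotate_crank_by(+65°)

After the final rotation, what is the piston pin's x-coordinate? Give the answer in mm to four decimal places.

set_geometry: r = 50 mm, L = 201 mm, e = 18 mm; θ ← 0°
rotate_crank_by(-7°): θ ← 0° -7° = -7°
rotate_crank_by(+77°): θ ← -7° +77° = 70°
rotate_crank_by(+50°): θ ← 70° +50° = 120°
rotate_crank_by(-62°): θ ← 120° -62° = 58°
rotate_crank_by(+20°): θ ← 58° +20° = 78°
rotate_crank_by(-16°): θ ← 78° -16° = 62°
rotate_crank_by(+65°): θ ← 62° +65° = 127°
crank pin P = (r cos θ, r sin θ) = (-30.090751, 39.931776)
h = r sin θ − e = 39.931776 − 18 = 21.931776
x = r cos θ + √(L² − h²) = -30.090751 + √(40401.0 − 481.0028) = -30.090751 + 199.799893 = 169.709142

169.7091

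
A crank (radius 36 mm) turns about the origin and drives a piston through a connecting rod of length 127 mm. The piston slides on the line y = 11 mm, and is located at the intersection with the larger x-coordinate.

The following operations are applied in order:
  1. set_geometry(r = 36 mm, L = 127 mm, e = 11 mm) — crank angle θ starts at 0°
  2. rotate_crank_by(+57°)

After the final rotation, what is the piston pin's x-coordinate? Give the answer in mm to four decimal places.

145.1485

set_geometry: r = 36 mm, L = 127 mm, e = 11 mm; θ ← 0°
rotate_crank_by(+57°): θ ← 0° +57° = 57°
crank pin P = (r cos θ, r sin θ) = (19.607005, 30.192140)
h = r sin θ − e = 30.192140 − 11 = 19.192140
x = r cos θ + √(L² − h²) = 19.607005 + √(16129.0 − 368.3383) = 19.607005 + 125.541474 = 145.148479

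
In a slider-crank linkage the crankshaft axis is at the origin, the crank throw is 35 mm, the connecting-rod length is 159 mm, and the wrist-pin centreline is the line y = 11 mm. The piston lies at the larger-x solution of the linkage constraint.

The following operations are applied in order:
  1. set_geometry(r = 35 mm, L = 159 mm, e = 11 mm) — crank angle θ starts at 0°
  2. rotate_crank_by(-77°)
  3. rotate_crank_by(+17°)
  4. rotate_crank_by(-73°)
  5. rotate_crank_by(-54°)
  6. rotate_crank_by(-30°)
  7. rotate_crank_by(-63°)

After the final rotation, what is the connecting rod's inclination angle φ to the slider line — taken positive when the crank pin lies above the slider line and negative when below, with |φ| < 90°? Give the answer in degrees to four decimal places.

8.4878

set_geometry: r = 35 mm, L = 159 mm, e = 11 mm; θ ← 0°
rotate_crank_by(-77°): θ ← 0° -77° = -77°
rotate_crank_by(+17°): θ ← -77° +17° = -60°
rotate_crank_by(-73°): θ ← -60° -73° = -133°
rotate_crank_by(-54°): θ ← -133° -54° = -187°
rotate_crank_by(-30°): θ ← -187° -30° = -217°
rotate_crank_by(-63°): θ ← -217° -63° = -280°
crank pin P = (r cos θ, r sin θ) = (6.077686, 34.468271)
h = r sin θ − e = 34.468271 − 11 = 23.468271
sin φ = h / L = 23.468271 / 159 = 0.14759919
φ = arcsin(0.14759919) = 8.487822°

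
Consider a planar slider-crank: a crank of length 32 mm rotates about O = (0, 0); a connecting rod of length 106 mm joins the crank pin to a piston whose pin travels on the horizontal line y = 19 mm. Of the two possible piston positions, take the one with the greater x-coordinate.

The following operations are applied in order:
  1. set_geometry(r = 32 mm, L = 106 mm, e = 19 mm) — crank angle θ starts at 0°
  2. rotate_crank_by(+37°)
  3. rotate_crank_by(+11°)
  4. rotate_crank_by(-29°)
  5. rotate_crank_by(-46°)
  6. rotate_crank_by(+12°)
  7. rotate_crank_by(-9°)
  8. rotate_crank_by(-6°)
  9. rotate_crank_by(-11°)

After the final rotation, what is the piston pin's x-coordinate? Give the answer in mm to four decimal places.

set_geometry: r = 32 mm, L = 106 mm, e = 19 mm; θ ← 0°
rotate_crank_by(+37°): θ ← 0° +37° = 37°
rotate_crank_by(+11°): θ ← 37° +11° = 48°
rotate_crank_by(-29°): θ ← 48° -29° = 19°
rotate_crank_by(-46°): θ ← 19° -46° = -27°
rotate_crank_by(+12°): θ ← -27° +12° = -15°
rotate_crank_by(-9°): θ ← -15° -9° = -24°
rotate_crank_by(-6°): θ ← -24° -6° = -30°
rotate_crank_by(-11°): θ ← -30° -11° = -41°
crank pin P = (r cos θ, r sin θ) = (24.150707, -20.993889)
h = r sin θ − e = -20.993889 − 19 = -39.993889
x = r cos θ + √(L² − h²) = 24.150707 + √(11236.0 − 1599.5112) = 24.150707 + 98.165619 = 122.316326

122.3163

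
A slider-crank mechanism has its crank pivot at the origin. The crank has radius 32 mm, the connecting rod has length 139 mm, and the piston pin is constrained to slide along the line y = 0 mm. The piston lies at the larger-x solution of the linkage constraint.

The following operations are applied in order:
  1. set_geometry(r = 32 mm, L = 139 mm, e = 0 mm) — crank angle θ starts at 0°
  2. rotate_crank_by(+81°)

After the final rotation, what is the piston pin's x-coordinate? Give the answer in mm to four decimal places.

set_geometry: r = 32 mm, L = 139 mm, e = 0 mm; θ ← 0°
rotate_crank_by(+81°): θ ← 0° +81° = 81°
crank pin P = (r cos θ, r sin θ) = (5.005903, 31.606027)
h = r sin θ − e = 31.606027 − 0 = 31.606027
x = r cos θ + √(L² − h²) = 5.005903 + √(19321.0 − 998.9409) = 5.005903 + 135.359001 = 140.364904

140.3649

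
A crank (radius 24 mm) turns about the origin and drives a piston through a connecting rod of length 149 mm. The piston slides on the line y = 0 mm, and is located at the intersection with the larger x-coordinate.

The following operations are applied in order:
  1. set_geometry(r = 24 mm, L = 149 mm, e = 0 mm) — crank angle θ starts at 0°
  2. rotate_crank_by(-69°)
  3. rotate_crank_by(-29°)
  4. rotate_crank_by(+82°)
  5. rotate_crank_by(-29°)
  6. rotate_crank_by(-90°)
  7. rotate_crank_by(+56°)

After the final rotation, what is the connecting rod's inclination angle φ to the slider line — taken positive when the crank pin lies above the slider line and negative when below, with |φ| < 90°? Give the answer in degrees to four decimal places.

-9.0975

set_geometry: r = 24 mm, L = 149 mm, e = 0 mm; θ ← 0°
rotate_crank_by(-69°): θ ← 0° -69° = -69°
rotate_crank_by(-29°): θ ← -69° -29° = -98°
rotate_crank_by(+82°): θ ← -98° +82° = -16°
rotate_crank_by(-29°): θ ← -16° -29° = -45°
rotate_crank_by(-90°): θ ← -45° -90° = -135°
rotate_crank_by(+56°): θ ← -135° +56° = -79°
crank pin P = (r cos θ, r sin θ) = (4.579416, -23.559052)
h = r sin θ − e = -23.559052 − 0 = -23.559052
sin φ = h / L = -23.559052 / 149 = -0.15811445
φ = arcsin(-0.15811445) = -9.097469°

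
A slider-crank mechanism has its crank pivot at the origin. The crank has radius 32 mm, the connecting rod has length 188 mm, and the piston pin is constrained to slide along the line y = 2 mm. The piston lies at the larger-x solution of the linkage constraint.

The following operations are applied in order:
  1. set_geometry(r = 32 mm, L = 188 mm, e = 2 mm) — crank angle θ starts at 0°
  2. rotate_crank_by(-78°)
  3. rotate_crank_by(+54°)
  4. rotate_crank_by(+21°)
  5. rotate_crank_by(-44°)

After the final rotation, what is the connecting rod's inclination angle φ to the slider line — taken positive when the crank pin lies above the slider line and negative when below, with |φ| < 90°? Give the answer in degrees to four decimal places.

set_geometry: r = 32 mm, L = 188 mm, e = 2 mm; θ ← 0°
rotate_crank_by(-78°): θ ← 0° -78° = -78°
rotate_crank_by(+54°): θ ← -78° +54° = -24°
rotate_crank_by(+21°): θ ← -24° +21° = -3°
rotate_crank_by(-44°): θ ← -3° -44° = -47°
crank pin P = (r cos θ, r sin θ) = (21.823948, -23.403318)
h = r sin θ − e = -23.403318 − 2 = -25.403318
sin φ = h / L = -25.403318 / 188 = -0.13512403
φ = arcsin(-0.13512403) = -7.765792°

-7.7658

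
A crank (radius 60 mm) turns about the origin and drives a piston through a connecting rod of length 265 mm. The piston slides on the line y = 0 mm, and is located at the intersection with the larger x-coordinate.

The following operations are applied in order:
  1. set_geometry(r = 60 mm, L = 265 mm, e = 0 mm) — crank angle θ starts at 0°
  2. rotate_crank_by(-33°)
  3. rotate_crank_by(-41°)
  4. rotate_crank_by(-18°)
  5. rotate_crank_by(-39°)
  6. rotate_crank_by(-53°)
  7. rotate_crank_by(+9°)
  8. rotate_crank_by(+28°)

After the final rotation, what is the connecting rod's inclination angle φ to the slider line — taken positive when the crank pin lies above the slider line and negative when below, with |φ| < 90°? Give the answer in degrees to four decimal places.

-7.0834

set_geometry: r = 60 mm, L = 265 mm, e = 0 mm; θ ← 0°
rotate_crank_by(-33°): θ ← 0° -33° = -33°
rotate_crank_by(-41°): θ ← -33° -41° = -74°
rotate_crank_by(-18°): θ ← -74° -18° = -92°
rotate_crank_by(-39°): θ ← -92° -39° = -131°
rotate_crank_by(-53°): θ ← -131° -53° = -184°
rotate_crank_by(+9°): θ ← -184° +9° = -175°
rotate_crank_by(+28°): θ ← -175° +28° = -147°
crank pin P = (r cos θ, r sin θ) = (-50.320234, -32.678342)
h = r sin θ − e = -32.678342 − 0 = -32.678342
sin φ = h / L = -32.678342 / 265 = -0.12331450
φ = arcsin(-0.12331450) = -7.083431°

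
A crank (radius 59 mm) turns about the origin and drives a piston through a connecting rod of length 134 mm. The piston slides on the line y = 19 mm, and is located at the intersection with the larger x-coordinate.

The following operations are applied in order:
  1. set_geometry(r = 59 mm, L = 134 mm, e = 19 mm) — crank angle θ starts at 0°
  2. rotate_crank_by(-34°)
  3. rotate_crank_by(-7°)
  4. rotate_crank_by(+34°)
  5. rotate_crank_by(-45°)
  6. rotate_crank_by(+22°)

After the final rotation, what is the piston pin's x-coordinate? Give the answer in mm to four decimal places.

176.0105

set_geometry: r = 59 mm, L = 134 mm, e = 19 mm; θ ← 0°
rotate_crank_by(-34°): θ ← 0° -34° = -34°
rotate_crank_by(-7°): θ ← -34° -7° = -41°
rotate_crank_by(+34°): θ ← -41° +34° = -7°
rotate_crank_by(-45°): θ ← -7° -45° = -52°
rotate_crank_by(+22°): θ ← -52° +22° = -30°
crank pin P = (r cos θ, r sin θ) = (51.095499, -29.500000)
h = r sin θ − e = -29.500000 − 19 = -48.500000
x = r cos θ + √(L² − h²) = 51.095499 + √(17956.0 − 2352.2500) = 51.095499 + 124.914971 = 176.010470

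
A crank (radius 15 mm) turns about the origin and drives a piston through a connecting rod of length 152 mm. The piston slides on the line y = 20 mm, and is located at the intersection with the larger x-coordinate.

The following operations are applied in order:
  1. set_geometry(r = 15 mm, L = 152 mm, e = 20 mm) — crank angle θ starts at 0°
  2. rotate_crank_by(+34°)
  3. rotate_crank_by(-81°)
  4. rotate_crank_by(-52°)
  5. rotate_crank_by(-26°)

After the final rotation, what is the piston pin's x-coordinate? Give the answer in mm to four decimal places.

set_geometry: r = 15 mm, L = 152 mm, e = 20 mm; θ ← 0°
rotate_crank_by(+34°): θ ← 0° +34° = 34°
rotate_crank_by(-81°): θ ← 34° -81° = -47°
rotate_crank_by(-52°): θ ← -47° -52° = -99°
rotate_crank_by(-26°): θ ← -99° -26° = -125°
crank pin P = (r cos θ, r sin θ) = (-8.603647, -12.287281)
h = r sin θ − e = -12.287281 − 20 = -32.287281
x = r cos θ + √(L² − h²) = -8.603647 + √(23104.0 − 1042.4685) = -8.603647 + 148.531248 = 139.927601

139.9276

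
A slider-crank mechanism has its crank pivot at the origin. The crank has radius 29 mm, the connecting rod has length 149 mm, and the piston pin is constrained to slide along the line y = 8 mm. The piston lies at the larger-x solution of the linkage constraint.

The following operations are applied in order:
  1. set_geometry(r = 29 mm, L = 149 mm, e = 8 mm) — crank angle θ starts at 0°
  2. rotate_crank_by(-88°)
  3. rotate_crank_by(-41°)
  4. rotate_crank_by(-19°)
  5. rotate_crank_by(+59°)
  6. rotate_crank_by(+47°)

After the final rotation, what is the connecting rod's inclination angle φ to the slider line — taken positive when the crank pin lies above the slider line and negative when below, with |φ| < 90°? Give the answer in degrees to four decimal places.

-10.5984

set_geometry: r = 29 mm, L = 149 mm, e = 8 mm; θ ← 0°
rotate_crank_by(-88°): θ ← 0° -88° = -88°
rotate_crank_by(-41°): θ ← -88° -41° = -129°
rotate_crank_by(-19°): θ ← -129° -19° = -148°
rotate_crank_by(+59°): θ ← -148° +59° = -89°
rotate_crank_by(+47°): θ ← -89° +47° = -42°
crank pin P = (r cos θ, r sin θ) = (21.551200, -19.404788)
h = r sin θ − e = -19.404788 − 8 = -27.404788
sin φ = h / L = -27.404788 / 149 = -0.18392475
φ = arcsin(-0.18392475) = -10.598449°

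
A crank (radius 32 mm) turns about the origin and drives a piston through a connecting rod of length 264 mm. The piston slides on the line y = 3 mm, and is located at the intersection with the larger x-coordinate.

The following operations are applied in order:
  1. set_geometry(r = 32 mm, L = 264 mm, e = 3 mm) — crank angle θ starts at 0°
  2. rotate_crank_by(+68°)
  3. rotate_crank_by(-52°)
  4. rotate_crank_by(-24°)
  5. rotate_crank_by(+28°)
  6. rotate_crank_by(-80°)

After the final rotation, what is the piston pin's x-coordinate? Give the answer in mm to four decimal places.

set_geometry: r = 32 mm, L = 264 mm, e = 3 mm; θ ← 0°
rotate_crank_by(+68°): θ ← 0° +68° = 68°
rotate_crank_by(-52°): θ ← 68° -52° = 16°
rotate_crank_by(-24°): θ ← 16° -24° = -8°
rotate_crank_by(+28°): θ ← -8° +28° = 20°
rotate_crank_by(-80°): θ ← 20° -80° = -60°
crank pin P = (r cos θ, r sin θ) = (16.000000, -27.712813)
h = r sin θ − e = -27.712813 − 3 = -30.712813
x = r cos θ + √(L² − h²) = 16.000000 + √(69696.0 − 943.2769) = 16.000000 + 262.207405 = 278.207405

278.2074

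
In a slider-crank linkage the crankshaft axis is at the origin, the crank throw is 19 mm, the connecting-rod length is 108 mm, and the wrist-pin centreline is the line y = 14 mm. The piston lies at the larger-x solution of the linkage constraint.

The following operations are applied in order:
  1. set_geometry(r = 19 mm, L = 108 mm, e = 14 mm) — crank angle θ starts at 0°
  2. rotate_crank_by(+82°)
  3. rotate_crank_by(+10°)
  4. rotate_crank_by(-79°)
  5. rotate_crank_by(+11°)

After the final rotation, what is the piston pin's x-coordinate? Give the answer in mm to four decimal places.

125.1751

set_geometry: r = 19 mm, L = 108 mm, e = 14 mm; θ ← 0°
rotate_crank_by(+82°): θ ← 0° +82° = 82°
rotate_crank_by(+10°): θ ← 82° +10° = 92°
rotate_crank_by(-79°): θ ← 92° -79° = 13°
rotate_crank_by(+11°): θ ← 13° +11° = 24°
crank pin P = (r cos θ, r sin θ) = (17.357364, 7.727996)
h = r sin θ − e = 7.727996 − 14 = -6.272004
x = r cos θ + √(L² − h²) = 17.357364 + √(11664.0 − 39.3380) = 17.357364 + 107.817726 = 125.175089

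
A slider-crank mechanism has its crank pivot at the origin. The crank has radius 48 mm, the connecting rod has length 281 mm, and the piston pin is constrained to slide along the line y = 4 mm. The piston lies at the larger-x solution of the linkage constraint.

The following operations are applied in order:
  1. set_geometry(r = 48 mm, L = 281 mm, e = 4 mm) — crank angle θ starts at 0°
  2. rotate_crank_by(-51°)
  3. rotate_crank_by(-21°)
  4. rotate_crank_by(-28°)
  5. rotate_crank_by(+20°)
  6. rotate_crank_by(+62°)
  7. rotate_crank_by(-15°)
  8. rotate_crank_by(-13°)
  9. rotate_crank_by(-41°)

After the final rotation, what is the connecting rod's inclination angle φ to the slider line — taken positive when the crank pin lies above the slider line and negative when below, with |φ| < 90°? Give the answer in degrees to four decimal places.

-10.6506

set_geometry: r = 48 mm, L = 281 mm, e = 4 mm; θ ← 0°
rotate_crank_by(-51°): θ ← 0° -51° = -51°
rotate_crank_by(-21°): θ ← -51° -21° = -72°
rotate_crank_by(-28°): θ ← -72° -28° = -100°
rotate_crank_by(+20°): θ ← -100° +20° = -80°
rotate_crank_by(+62°): θ ← -80° +62° = -18°
rotate_crank_by(-15°): θ ← -18° -15° = -33°
rotate_crank_by(-13°): θ ← -33° -13° = -46°
rotate_crank_by(-41°): θ ← -46° -41° = -87°
crank pin P = (r cos θ, r sin θ) = (2.512126, -47.934218)
h = r sin θ − e = -47.934218 − 4 = -51.934218
sin φ = h / L = -51.934218 / 281 = -0.18481928
φ = arcsin(-0.18481928) = -10.650596°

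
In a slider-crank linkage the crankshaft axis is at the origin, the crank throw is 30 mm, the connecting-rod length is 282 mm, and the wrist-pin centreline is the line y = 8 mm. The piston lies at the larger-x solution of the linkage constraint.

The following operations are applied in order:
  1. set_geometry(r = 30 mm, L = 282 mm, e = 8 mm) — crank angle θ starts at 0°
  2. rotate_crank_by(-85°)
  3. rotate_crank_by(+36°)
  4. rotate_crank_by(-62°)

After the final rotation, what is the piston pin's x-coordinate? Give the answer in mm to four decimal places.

set_geometry: r = 30 mm, L = 282 mm, e = 8 mm; θ ← 0°
rotate_crank_by(-85°): θ ← 0° -85° = -85°
rotate_crank_by(+36°): θ ← -85° +36° = -49°
rotate_crank_by(-62°): θ ← -49° -62° = -111°
crank pin P = (r cos θ, r sin θ) = (-10.751038, -28.007413)
h = r sin θ − e = -28.007413 − 8 = -36.007413
x = r cos θ + √(L² − h²) = -10.751038 + √(79524.0 − 1296.5338) = -10.751038 + 279.691734 = 268.940696

268.9407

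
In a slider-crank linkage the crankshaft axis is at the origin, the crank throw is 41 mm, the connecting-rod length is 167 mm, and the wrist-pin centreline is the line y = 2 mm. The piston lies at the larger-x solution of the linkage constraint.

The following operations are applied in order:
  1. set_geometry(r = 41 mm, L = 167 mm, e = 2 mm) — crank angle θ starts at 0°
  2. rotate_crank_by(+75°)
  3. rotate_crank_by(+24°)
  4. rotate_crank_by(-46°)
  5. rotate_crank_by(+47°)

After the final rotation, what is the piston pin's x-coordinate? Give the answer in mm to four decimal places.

155.4110

set_geometry: r = 41 mm, L = 167 mm, e = 2 mm; θ ← 0°
rotate_crank_by(+75°): θ ← 0° +75° = 75°
rotate_crank_by(+24°): θ ← 75° +24° = 99°
rotate_crank_by(-46°): θ ← 99° -46° = 53°
rotate_crank_by(+47°): θ ← 53° +47° = 100°
crank pin P = (r cos θ, r sin θ) = (-7.119575, 40.377118)
h = r sin θ − e = 40.377118 − 2 = 38.377118
x = r cos θ + √(L² − h²) = -7.119575 + √(27889.0 − 1472.8032) = -7.119575 + 162.530603 = 155.411027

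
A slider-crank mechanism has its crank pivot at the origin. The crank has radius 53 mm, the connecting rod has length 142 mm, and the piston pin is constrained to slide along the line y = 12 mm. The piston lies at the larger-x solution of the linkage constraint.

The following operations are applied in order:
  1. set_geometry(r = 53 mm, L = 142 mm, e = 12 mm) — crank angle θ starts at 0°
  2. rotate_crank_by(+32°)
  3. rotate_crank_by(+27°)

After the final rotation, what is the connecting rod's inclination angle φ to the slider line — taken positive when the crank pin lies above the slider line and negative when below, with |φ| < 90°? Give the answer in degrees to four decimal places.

13.6165

set_geometry: r = 53 mm, L = 142 mm, e = 12 mm; θ ← 0°
rotate_crank_by(+32°): θ ← 0° +32° = 32°
rotate_crank_by(+27°): θ ← 32° +27° = 59°
crank pin P = (r cos θ, r sin θ) = (27.297018, 45.429867)
h = r sin θ − e = 45.429867 − 12 = 33.429867
sin φ = h / L = 33.429867 / 142 = 0.23542160
φ = arcsin(0.23542160) = 13.616476°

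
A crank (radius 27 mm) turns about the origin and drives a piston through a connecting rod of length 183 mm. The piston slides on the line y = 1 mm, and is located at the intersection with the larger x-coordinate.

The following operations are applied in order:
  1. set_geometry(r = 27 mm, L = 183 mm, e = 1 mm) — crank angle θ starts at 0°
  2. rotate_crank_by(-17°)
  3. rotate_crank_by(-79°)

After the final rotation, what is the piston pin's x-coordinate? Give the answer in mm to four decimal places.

set_geometry: r = 27 mm, L = 183 mm, e = 1 mm; θ ← 0°
rotate_crank_by(-17°): θ ← 0° -17° = -17°
rotate_crank_by(-79°): θ ← -17° -79° = -96°
crank pin P = (r cos θ, r sin θ) = (-2.822269, -26.852091)
h = r sin θ − e = -26.852091 − 1 = -27.852091
x = r cos θ + √(L² − h²) = -2.822269 + √(33489.0 − 775.7390) = -2.822269 + 180.868076 = 178.045808

178.0458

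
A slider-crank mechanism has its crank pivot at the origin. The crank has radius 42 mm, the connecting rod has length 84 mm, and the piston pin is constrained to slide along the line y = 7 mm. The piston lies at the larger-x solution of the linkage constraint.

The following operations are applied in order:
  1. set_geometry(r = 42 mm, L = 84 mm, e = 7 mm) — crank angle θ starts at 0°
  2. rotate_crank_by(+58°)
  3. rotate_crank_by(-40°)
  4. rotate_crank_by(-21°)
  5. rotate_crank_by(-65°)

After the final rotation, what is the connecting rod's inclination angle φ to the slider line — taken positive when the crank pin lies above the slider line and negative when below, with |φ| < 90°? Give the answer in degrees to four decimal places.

set_geometry: r = 42 mm, L = 84 mm, e = 7 mm; θ ← 0°
rotate_crank_by(+58°): θ ← 0° +58° = 58°
rotate_crank_by(-40°): θ ← 58° -40° = 18°
rotate_crank_by(-21°): θ ← 18° -21° = -3°
rotate_crank_by(-65°): θ ← -3° -65° = -68°
crank pin P = (r cos θ, r sin θ) = (15.733477, -38.941722)
h = r sin θ − e = -38.941722 − 7 = -45.941722
sin φ = h / L = -45.941722 / 84 = -0.54692526
φ = arcsin(-0.54692526) = -33.156328°

-33.1563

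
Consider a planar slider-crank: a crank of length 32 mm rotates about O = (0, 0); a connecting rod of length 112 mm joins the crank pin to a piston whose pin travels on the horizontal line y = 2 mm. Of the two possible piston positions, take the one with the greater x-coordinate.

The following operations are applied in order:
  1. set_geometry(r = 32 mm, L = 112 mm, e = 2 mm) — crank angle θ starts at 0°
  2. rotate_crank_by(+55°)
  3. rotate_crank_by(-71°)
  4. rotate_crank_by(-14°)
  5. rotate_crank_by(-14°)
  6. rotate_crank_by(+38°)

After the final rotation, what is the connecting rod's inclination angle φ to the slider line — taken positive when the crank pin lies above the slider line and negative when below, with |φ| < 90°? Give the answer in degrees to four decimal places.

set_geometry: r = 32 mm, L = 112 mm, e = 2 mm; θ ← 0°
rotate_crank_by(+55°): θ ← 0° +55° = 55°
rotate_crank_by(-71°): θ ← 55° -71° = -16°
rotate_crank_by(-14°): θ ← -16° -14° = -30°
rotate_crank_by(-14°): θ ← -30° -14° = -44°
rotate_crank_by(+38°): θ ← -44° +38° = -6°
crank pin P = (r cos θ, r sin θ) = (31.824701, -3.344911)
h = r sin θ − e = -3.344911 − 2 = -5.344911
sin φ = h / L = -5.344911 / 112 = -0.04772242
φ = arcsin(-0.04772242) = -2.735332°

-2.7353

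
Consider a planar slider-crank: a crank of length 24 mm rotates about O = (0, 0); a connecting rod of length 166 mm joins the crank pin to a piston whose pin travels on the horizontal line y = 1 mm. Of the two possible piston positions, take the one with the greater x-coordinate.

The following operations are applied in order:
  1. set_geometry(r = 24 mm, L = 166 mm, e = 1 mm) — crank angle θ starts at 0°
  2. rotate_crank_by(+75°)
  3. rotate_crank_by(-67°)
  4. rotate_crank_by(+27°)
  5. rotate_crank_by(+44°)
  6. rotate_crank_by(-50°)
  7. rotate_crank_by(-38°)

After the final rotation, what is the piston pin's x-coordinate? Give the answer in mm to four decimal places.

189.6364

set_geometry: r = 24 mm, L = 166 mm, e = 1 mm; θ ← 0°
rotate_crank_by(+75°): θ ← 0° +75° = 75°
rotate_crank_by(-67°): θ ← 75° -67° = 8°
rotate_crank_by(+27°): θ ← 8° +27° = 35°
rotate_crank_by(+44°): θ ← 35° +44° = 79°
rotate_crank_by(-50°): θ ← 79° -50° = 29°
rotate_crank_by(-38°): θ ← 29° -38° = -9°
crank pin P = (r cos θ, r sin θ) = (23.704520, -3.754427)
h = r sin θ − e = -3.754427 − 1 = -4.754427
x = r cos θ + √(L² − h²) = 23.704520 + √(27556.0 − 22.6046) = 23.704520 + 165.931900 = 189.636420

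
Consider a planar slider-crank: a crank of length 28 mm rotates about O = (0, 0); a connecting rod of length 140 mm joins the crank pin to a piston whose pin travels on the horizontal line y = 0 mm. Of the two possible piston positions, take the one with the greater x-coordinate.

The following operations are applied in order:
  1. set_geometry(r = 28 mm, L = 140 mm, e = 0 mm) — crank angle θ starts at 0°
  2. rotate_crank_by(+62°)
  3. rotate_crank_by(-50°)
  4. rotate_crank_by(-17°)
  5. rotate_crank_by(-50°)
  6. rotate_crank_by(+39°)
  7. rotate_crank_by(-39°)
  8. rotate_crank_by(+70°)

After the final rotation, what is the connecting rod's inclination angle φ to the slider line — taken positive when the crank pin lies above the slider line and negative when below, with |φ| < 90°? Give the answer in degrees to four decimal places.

2.9672

set_geometry: r = 28 mm, L = 140 mm, e = 0 mm; θ ← 0°
rotate_crank_by(+62°): θ ← 0° +62° = 62°
rotate_crank_by(-50°): θ ← 62° -50° = 12°
rotate_crank_by(-17°): θ ← 12° -17° = -5°
rotate_crank_by(-50°): θ ← -5° -50° = -55°
rotate_crank_by(+39°): θ ← -55° +39° = -16°
rotate_crank_by(-39°): θ ← -16° -39° = -55°
rotate_crank_by(+70°): θ ← -55° +70° = 15°
crank pin P = (r cos θ, r sin θ) = (27.045923, 7.246933)
h = r sin θ − e = 7.246933 − 0 = 7.246933
sin φ = h / L = 7.246933 / 140 = 0.05176381
φ = arcsin(0.05176381) = 2.967174°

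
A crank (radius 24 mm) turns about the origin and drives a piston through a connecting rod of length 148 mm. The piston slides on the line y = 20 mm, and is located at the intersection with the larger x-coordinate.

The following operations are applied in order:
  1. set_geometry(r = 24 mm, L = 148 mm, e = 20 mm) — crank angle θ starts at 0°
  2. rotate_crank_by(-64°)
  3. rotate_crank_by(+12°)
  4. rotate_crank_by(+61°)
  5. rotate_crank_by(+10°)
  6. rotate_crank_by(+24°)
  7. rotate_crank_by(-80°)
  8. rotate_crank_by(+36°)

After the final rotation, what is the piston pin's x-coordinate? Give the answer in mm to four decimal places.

170.5810

set_geometry: r = 24 mm, L = 148 mm, e = 20 mm; θ ← 0°
rotate_crank_by(-64°): θ ← 0° -64° = -64°
rotate_crank_by(+12°): θ ← -64° +12° = -52°
rotate_crank_by(+61°): θ ← -52° +61° = 9°
rotate_crank_by(+10°): θ ← 9° +10° = 19°
rotate_crank_by(+24°): θ ← 19° +24° = 43°
rotate_crank_by(-80°): θ ← 43° -80° = -37°
rotate_crank_by(+36°): θ ← -37° +36° = -1°
crank pin P = (r cos θ, r sin θ) = (23.996345, -0.418858)
h = r sin θ − e = -0.418858 − 20 = -20.418858
x = r cos θ + √(L² − h²) = 23.996345 + √(21904.0 − 416.9298) = 23.996345 + 146.584686 = 170.581031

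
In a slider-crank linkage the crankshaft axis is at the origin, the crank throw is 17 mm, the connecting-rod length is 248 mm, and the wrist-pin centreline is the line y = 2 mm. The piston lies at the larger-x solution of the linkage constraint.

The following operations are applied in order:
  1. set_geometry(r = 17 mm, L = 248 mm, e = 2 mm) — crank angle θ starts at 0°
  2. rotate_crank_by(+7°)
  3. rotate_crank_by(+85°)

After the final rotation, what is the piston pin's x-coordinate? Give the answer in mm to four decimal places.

set_geometry: r = 17 mm, L = 248 mm, e = 2 mm; θ ← 0°
rotate_crank_by(+7°): θ ← 0° +7° = 7°
rotate_crank_by(+85°): θ ← 7° +85° = 92°
crank pin P = (r cos θ, r sin θ) = (-0.593291, 16.989644)
h = r sin θ − e = 16.989644 − 2 = 14.989644
x = r cos θ + √(L² − h²) = -0.593291 + √(61504.0 − 224.6894) = -0.593291 + 247.546583 = 246.953291

246.9533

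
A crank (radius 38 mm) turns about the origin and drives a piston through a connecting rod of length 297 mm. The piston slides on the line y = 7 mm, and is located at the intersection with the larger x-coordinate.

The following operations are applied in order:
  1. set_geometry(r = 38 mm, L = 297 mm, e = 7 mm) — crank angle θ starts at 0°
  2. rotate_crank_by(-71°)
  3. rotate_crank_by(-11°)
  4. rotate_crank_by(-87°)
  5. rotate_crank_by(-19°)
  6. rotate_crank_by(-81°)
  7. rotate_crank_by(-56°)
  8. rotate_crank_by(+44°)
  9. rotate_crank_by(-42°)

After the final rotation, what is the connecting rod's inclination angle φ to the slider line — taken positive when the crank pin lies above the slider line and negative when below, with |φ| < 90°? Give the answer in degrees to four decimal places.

3.0628

set_geometry: r = 38 mm, L = 297 mm, e = 7 mm; θ ← 0°
rotate_crank_by(-71°): θ ← 0° -71° = -71°
rotate_crank_by(-11°): θ ← -71° -11° = -82°
rotate_crank_by(-87°): θ ← -82° -87° = -169°
rotate_crank_by(-19°): θ ← -169° -19° = -188°
rotate_crank_by(-81°): θ ← -188° -81° = -269°
rotate_crank_by(-56°): θ ← -269° -56° = -325°
rotate_crank_by(+44°): θ ← -325° +44° = -281°
rotate_crank_by(-42°): θ ← -281° -42° = -323°
crank pin P = (r cos θ, r sin θ) = (30.348149, 22.868971)
h = r sin θ − e = 22.868971 − 7 = 15.868971
sin φ = h / L = 15.868971 / 297 = 0.05343088
φ = arcsin(0.05343088) = 3.062822°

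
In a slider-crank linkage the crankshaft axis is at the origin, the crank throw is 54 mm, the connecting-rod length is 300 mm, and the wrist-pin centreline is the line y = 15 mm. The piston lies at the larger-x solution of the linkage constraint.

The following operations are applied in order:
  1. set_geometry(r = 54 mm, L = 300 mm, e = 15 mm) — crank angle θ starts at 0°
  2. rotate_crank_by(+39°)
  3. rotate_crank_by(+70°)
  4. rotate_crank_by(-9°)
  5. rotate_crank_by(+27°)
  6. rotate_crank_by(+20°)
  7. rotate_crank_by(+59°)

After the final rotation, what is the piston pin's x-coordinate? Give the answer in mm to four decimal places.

set_geometry: r = 54 mm, L = 300 mm, e = 15 mm; θ ← 0°
rotate_crank_by(+39°): θ ← 0° +39° = 39°
rotate_crank_by(+70°): θ ← 39° +70° = 109°
rotate_crank_by(-9°): θ ← 109° -9° = 100°
rotate_crank_by(+27°): θ ← 100° +27° = 127°
rotate_crank_by(+20°): θ ← 127° +20° = 147°
rotate_crank_by(+59°): θ ← 147° +59° = 206°
crank pin P = (r cos θ, r sin θ) = (-48.534879, -23.672042)
h = r sin θ − e = -23.672042 − 15 = -38.672042
x = r cos θ + √(L² − h²) = -48.534879 + √(90000.0 − 1495.5268) = -48.534879 + 297.497014 = 248.962135

248.9621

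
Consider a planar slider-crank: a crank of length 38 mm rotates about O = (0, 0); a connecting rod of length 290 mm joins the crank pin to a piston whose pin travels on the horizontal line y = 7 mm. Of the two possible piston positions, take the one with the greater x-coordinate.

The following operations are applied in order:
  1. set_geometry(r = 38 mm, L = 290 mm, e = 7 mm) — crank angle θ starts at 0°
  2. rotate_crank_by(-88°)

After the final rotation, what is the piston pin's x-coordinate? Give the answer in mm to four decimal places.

set_geometry: r = 38 mm, L = 290 mm, e = 7 mm; θ ← 0°
rotate_crank_by(-88°): θ ← 0° -88° = -88°
crank pin P = (r cos θ, r sin θ) = (1.326181, -37.976851)
h = r sin θ − e = -37.976851 − 7 = -44.976851
x = r cos θ + √(L² − h²) = 1.326181 + √(84100.0 − 2022.9172) = 1.326181 + 286.490982 = 287.817163

287.8172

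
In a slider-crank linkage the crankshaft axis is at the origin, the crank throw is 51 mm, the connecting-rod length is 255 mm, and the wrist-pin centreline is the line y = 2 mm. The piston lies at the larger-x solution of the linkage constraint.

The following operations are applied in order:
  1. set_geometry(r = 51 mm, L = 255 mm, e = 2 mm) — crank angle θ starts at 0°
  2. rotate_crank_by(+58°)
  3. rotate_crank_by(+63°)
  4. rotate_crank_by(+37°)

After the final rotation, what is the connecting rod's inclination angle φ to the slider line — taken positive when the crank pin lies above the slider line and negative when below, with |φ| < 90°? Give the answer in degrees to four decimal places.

3.8462

set_geometry: r = 51 mm, L = 255 mm, e = 2 mm; θ ← 0°
rotate_crank_by(+58°): θ ← 0° +58° = 58°
rotate_crank_by(+63°): θ ← 58° +63° = 121°
rotate_crank_by(+37°): θ ← 121° +37° = 158°
crank pin P = (r cos θ, r sin θ) = (-47.286377, 19.104936)
h = r sin θ − e = 19.104936 − 2 = 17.104936
sin φ = h / L = 17.104936 / 255 = 0.06707818
φ = arcsin(0.06707818) = 3.846185°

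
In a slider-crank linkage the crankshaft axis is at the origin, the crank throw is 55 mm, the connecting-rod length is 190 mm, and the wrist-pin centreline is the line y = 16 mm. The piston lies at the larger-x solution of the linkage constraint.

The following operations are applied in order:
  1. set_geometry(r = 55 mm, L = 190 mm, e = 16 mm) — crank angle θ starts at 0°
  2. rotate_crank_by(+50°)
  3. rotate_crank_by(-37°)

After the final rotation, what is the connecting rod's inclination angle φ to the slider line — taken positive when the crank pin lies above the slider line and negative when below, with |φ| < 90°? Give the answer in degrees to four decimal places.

set_geometry: r = 55 mm, L = 190 mm, e = 16 mm; θ ← 0°
rotate_crank_by(+50°): θ ← 0° +50° = 50°
rotate_crank_by(-37°): θ ← 50° -37° = 13°
crank pin P = (r cos θ, r sin θ) = (53.590354, 12.372308)
h = r sin θ − e = 12.372308 − 16 = -3.627692
sin φ = h / L = -3.627692 / 190 = -0.01909312
φ = arcsin(-0.01909312) = -1.094021°

-1.0940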